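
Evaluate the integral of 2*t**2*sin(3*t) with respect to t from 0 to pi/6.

Integrate by parts twice (u = t^2, dv = 2*sin(3*t) dt).
An antiderivative is F(t) = -2*t**2*cos(3*t)/3 + 4*t*sin(3*t)/9 + 4*cos(3*t)/27.
Then F(pi/6) - F(0) = (2*pi/27) - (4/27) = -4/27 + 2*pi/27.

-4/27 + 2*pi/27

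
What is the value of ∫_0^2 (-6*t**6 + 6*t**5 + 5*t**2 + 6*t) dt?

-428/21

By the power rule, an antiderivative is F(t) = -6*t**7/7 + t**6 + 5*t**3/3 + 3*t**2.
Then F(2) - F(0) = (-428/21) - (0) = -428/21.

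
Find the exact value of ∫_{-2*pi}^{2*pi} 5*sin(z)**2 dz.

10*pi

Use the identity sin^2(z) = (1 - cos(2*z))/2.
An antiderivative is F(z) = 5*z/2 - 5*sin(2*z)/4.
Then F(2*pi) - F(-2*pi) = (5*pi) - (-5*pi) = 10*pi.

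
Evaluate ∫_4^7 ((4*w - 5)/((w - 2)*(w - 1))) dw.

-2*log(2) + 3*log(5)

Factor the denominator: w**2 - 3*w + 2 = (w - 1)(w - 2).
Partial fractions: (4*w - 5)/((w - 2)*(w - 1)) = 1/(w - 1) + 3/(w - 2).
An antiderivative is F(w) = 3*log(w - 2) + log(w - 1).
Then F(7) - F(4) = (log(2) + log(3) + 3*log(5)) - (log(24)) = -2*log(2) + 3*log(5).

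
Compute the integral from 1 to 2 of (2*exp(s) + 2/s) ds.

An antiderivative is F(s) = 2*exp(s) + 2*log(s).
Then F(2) - F(1) = (2*log(2) + 2*exp(2)) - (2*exp(1)) = -2*exp(1) + 2*log(2) + 2*exp(2).

-2*exp(1) + 2*log(2) + 2*exp(2)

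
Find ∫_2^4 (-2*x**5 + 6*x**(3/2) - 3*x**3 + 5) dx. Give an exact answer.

By the power rule, an antiderivative is F(x) = -x**6/3 + 12*x**(5/2)/5 - 3*x**4/4 + 5*x.
Then F(4) - F(2) = (-21908/15) - (-70/3 + 48*sqrt(2)/5) = -7186/5 - 48*sqrt(2)/5.

-7186/5 - 48*sqrt(2)/5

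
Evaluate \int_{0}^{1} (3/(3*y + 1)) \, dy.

log(4)

Let u = 3*y + 1, so du = 3 dy. When y = 0, u = 1; when y = 1, u = 4.
The integral becomes ∫ 1/u du from 1 to 4, with antiderivative log(u).
Back in y: F(y) = log(3*y + 1).
Then F(1) - F(0) = (log(4)) - (0) = log(4).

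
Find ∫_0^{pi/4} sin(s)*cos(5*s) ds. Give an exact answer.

-1/6

Use the identity sin(s)cos(5*s) = [sin(6*s) + sin(-4*s)]/2.
An antiderivative is F(s) = cos(4*s)/8 - cos(6*s)/12.
Then F(pi/4) - F(0) = (-1/8) - (1/24) = -1/6.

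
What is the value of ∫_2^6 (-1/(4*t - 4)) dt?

-log(5)/4

An antiderivative is F(t) = -log(4*t - 4)/4.
Then F(6) - F(2) = (-log(20)/4) - (-log(2)/2) = -log(5)/4.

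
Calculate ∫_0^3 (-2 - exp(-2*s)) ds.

-13/2 + exp(-6)/2

An antiderivative is F(s) = -2*s + exp(-2*s)/2.
Then F(3) - F(0) = (-6 + exp(-6)/2) - (1/2) = -13/2 + exp(-6)/2.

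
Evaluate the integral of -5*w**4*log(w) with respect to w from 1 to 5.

3124/5 - 3125*log(5)

Integrate by parts once (u = ln w, dv = -5*w**4 dw).
An antiderivative is F(w) = -w**5*(5*log(w) - 1)/5.
Then F(5) - F(1) = (625 - 3125*log(5)) - (1/5) = 3124/5 - 3125*log(5).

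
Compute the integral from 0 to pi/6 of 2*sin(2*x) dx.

1/2

An antiderivative is F(x) = -cos(2*x).
Then F(pi/6) - F(0) = (-1/2) - (-1) = 1/2.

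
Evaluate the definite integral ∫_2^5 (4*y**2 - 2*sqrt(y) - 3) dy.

By the power rule, an antiderivative is F(y) = -4*y**(3/2)/3 + 4*y**3/3 - 3*y.
Then F(5) - F(2) = (455/3 - 20*sqrt(5)/3) - (14/3 - 8*sqrt(2)/3) = -20*sqrt(5)/3 + 8*sqrt(2)/3 + 147.

-20*sqrt(5)/3 + 8*sqrt(2)/3 + 147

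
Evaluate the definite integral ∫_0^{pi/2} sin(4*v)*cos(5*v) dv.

Use the identity sin(4*v)cos(5*v) = [sin(9*v) + sin(-v)]/2.
An antiderivative is F(v) = cos(v)/2 - cos(9*v)/18.
Then F(pi/2) - F(0) = (0) - (4/9) = -4/9.

-4/9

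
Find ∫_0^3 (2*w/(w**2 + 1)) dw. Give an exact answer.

log(10)

Let u = w**2 + 1, so du = 2*w dw. When w = 0, u = 1; when w = 3, u = 10.
The integral becomes ∫ 1/u du from 1 to 10, with antiderivative log(u).
Back in w: F(w) = log(w**2 + 1).
Then F(3) - F(0) = (log(10)) - (0) = log(10).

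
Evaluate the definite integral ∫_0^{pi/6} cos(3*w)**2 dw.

Use the identity cos^2(3*w) = (1 + cos(6*w))/2.
An antiderivative is F(w) = w/2 + sin(6*w)/12.
Then F(pi/6) - F(0) = (pi/12) - (0) = pi/12.

pi/12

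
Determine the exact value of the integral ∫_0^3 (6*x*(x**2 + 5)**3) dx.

Let u = x**2 + 5, so du = 2*x dx. When x = 0, u = 5; when x = 3, u = 14.
The integral becomes 3·∫ u**3 du from 5 to 14, with antiderivative 3*u**4/4.
Back in x: F(x) = 3*(x**2 + 5)**4/4.
Then F(3) - F(0) = (28812) - (1875/4) = 113373/4.

113373/4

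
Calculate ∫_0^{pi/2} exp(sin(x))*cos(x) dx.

-1 + E

Let u = sin(x), so du = cos(x) dx. When x = 0, u = 0; when x = pi/2, u = 1.
The integral becomes ∫ exp(u) du from 0 to 1, with antiderivative exp(u).
Back in x: F(x) = exp(sin(x)).
Then F(pi/2) - F(0) = (E) - (1) = -1 + E.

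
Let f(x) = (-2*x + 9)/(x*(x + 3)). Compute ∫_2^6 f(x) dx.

Factor the denominator: x**2 + 3*x = (x + 3)x.
Partial fractions: (-2*x + 9)/(x*(x + 3)) = -5/(x + 3) + 3/x.
An antiderivative is F(x) = 3*log(x) - 5*log(x + 3).
Then F(6) - F(2) = (-7*log(3) + 3*log(2)) - (-5*log(5) + 3*log(2)) = -7*log(3) + 5*log(5).

-7*log(3) + 5*log(5)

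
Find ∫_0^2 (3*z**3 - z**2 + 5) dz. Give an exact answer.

58/3

By the power rule, an antiderivative is F(z) = 3*z**4/4 - z**3/3 + 5*z.
Then F(2) - F(0) = (58/3) - (0) = 58/3.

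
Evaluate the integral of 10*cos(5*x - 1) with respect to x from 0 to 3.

Let u = 5*x - 1, so du = 5 dx. When x = 0, u = -1; when x = 3, u = 14.
The integral becomes 2·∫ cos(u) du from -1 to 14, with antiderivative 2*sin(u).
Back in x: F(x) = 2*sin(5*x - 1).
Then F(3) - F(0) = (2*sin(14)) - (-2*sin(1)) = 2*sin(1) + 2*sin(14).

2*sin(1) + 2*sin(14)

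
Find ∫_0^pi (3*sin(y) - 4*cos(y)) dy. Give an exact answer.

6

An antiderivative is F(y) = -4*sin(y) - 3*cos(y).
Then F(pi) - F(0) = (3) - (-3) = 6.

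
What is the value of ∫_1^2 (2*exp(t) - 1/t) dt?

-2*exp(1) - log(2) + 2*exp(2)

An antiderivative is F(t) = 2*exp(t) - log(t).
Then F(2) - F(1) = (-log(2) + 2*exp(2)) - (2*exp(1)) = -2*exp(1) - log(2) + 2*exp(2).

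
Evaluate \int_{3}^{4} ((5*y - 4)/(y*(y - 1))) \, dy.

Factor the denominator: y**2 - y = y(y - 1).
Partial fractions: (5*y - 4)/(y*(y - 1)) = 4/y + 1/(y - 1).
An antiderivative is F(y) = 4*log(y) + log(y - 1).
Then F(4) - F(3) = (log(3) + 8*log(2)) - (log(2) + 4*log(3)) = -3*log(3) + 7*log(2).

-3*log(3) + 7*log(2)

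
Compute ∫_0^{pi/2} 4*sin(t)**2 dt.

Use the identity sin^2(t) = (1 - cos(2*t))/2.
An antiderivative is F(t) = 2*t - sin(2*t).
Then F(pi/2) - F(0) = (pi) - (0) = pi.

pi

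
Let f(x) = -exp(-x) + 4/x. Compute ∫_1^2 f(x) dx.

An antiderivative is F(x) = 4*log(x) + exp(-x).
Then F(2) - F(1) = (exp(-2) + 4*log(2)) - (exp(-1)) = -exp(-1) + exp(-2) + 4*log(2).

-exp(-1) + exp(-2) + 4*log(2)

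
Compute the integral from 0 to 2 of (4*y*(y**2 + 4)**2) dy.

896/3

Let u = y**2 + 4, so du = 2*y dy. When y = 0, u = 4; when y = 2, u = 8.
The integral becomes 2·∫ u**2 du from 4 to 8, with antiderivative 2*u**3/3.
Back in y: F(y) = 2*(y**2 + 4)**3/3.
Then F(2) - F(0) = (1024/3) - (128/3) = 896/3.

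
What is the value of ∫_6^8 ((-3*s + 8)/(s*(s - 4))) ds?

log(9/32)

Factor the denominator: s**2 - 4*s = s(s - 4).
Partial fractions: (-3*s + 8)/(s*(s - 4)) = -2/s - 1/(s - 4).
An antiderivative is F(s) = -2*log(s) - log(s - 4).
Then F(8) - F(6) = (-8*log(2)) - (-log(72)) = log(9/32).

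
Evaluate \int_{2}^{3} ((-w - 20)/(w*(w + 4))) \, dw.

Factor the denominator: w**2 + 4*w = (w + 4)w.
Partial fractions: (-w - 20)/(w*(w + 4)) = 4/(w + 4) - 5/w.
An antiderivative is F(w) = -5*log(w) + 4*log(w + 4).
Then F(3) - F(2) = (-5*log(3) + 4*log(7)) - (log(81/2)) = -9*log(3) + log(2) + 4*log(7).

-9*log(3) + log(2) + 4*log(7)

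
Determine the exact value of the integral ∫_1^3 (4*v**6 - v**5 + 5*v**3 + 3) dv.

25910/21

By the power rule, an antiderivative is F(v) = 4*v**7/7 - v**6/6 + 5*v**4/4 + 3*v.
Then F(3) - F(1) = (34677/28) - (391/84) = 25910/21.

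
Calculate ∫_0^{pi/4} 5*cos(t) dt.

An antiderivative is F(t) = 5*sin(t).
Then F(pi/4) - F(0) = (5*sqrt(2)/2) - (0) = 5*sqrt(2)/2.

5*sqrt(2)/2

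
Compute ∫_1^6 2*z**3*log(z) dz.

Integrate by parts once (u = ln z, dv = 2*z**3 dz).
An antiderivative is F(z) = z**4*(4*log(z) - 1)/8.
Then F(6) - F(1) = (-162 + 648*log(2) + 648*log(3)) - (-1/8) = -1295/8 + 648*log(2) + 648*log(3).

-1295/8 + 648*log(2) + 648*log(3)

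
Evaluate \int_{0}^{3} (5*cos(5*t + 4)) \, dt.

Let u = 5*t + 4, so du = 5 dt. When t = 0, u = 4; when t = 3, u = 19.
The integral becomes ∫ cos(u) du from 4 to 19, with antiderivative sin(u).
Back in t: F(t) = sin(5*t + 4).
Then F(3) - F(0) = (sin(19)) - (sin(4)) = sin(19) - sin(4).

sin(19) - sin(4)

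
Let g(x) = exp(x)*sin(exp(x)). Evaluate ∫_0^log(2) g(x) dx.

-cos(2) + cos(1)

Let u = exp(x), so du = exp(x) dx. When x = 0, u = 1; when x = log(2), u = 2.
The integral becomes ∫ sin(u) du from 1 to 2, with antiderivative -cos(u).
Back in x: F(x) = -cos(exp(x)).
Then F(log(2)) - F(0) = (-cos(2)) - (-cos(1)) = -cos(2) + cos(1).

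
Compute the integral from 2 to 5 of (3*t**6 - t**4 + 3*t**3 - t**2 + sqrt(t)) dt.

By the power rule, an antiderivative is F(t) = 3*t**7/7 - t**5/5 + 3*t**4/4 + 2*t**(3/2)/3 - t**3/3.
Then F(5) - F(2) = (10*sqrt(5)/3 + 2795875/84) - (4*sqrt(2)/3 + 6068/105) = -4*sqrt(2)/3 + 10*sqrt(5)/3 + 4651701/140.

-4*sqrt(2)/3 + 10*sqrt(5)/3 + 4651701/140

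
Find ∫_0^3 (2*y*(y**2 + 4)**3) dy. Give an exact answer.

Let u = y**2 + 4, so du = 2*y dy. When y = 0, u = 4; when y = 3, u = 13.
The integral becomes ∫ u**3 du from 4 to 13, with antiderivative u**4/4.
Back in y: F(y) = (y**2 + 4)**4/4.
Then F(3) - F(0) = (28561/4) - (64) = 28305/4.

28305/4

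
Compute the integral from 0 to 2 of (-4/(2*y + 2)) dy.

An antiderivative is F(y) = -2*log(2*y + 2).
Then F(2) - F(0) = (-log(36)) - (-log(4)) = -log(9).

-log(9)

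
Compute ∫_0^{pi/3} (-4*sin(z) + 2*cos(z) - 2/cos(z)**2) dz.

An antiderivative is F(z) = 2*sin(z) + 4*cos(z) - 2*tan(z).
Then F(pi/3) - F(0) = (2 - sqrt(3)) - (4) = -2 - sqrt(3).

-2 - sqrt(3)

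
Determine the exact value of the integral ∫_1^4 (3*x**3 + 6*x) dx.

By the power rule, an antiderivative is F(x) = 3*x**4/4 + 3*x**2.
Then F(4) - F(1) = (240) - (15/4) = 945/4.

945/4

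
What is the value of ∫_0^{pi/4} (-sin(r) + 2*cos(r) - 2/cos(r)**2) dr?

An antiderivative is F(r) = 2*sin(r) + cos(r) - 2*tan(r).
Then F(pi/4) - F(0) = (-2 + 3*sqrt(2)/2) - (1) = -3 + 3*sqrt(2)/2.

-3 + 3*sqrt(2)/2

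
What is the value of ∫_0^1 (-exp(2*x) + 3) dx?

7/2 - exp(2)/2

An antiderivative is F(x) = -exp(2*x)/2 + 3*x.
Then F(1) - F(0) = (3 - exp(2)/2) - (-1/2) = 7/2 - exp(2)/2.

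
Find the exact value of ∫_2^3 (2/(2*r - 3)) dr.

An antiderivative is F(r) = log(2*r - 3).
Then F(3) - F(2) = (log(3)) - (0) = log(3).

log(3)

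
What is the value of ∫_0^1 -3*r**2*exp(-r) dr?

Integrate by parts twice (u = r^2, dv = -3*exp(-r) dr).
An antiderivative is F(r) = (3*r**2 + 6*r + 6)*exp(-r).
Then F(1) - F(0) = (15*exp(-1)) - (6) = -6 + 15*exp(-1).

-6 + 15*exp(-1)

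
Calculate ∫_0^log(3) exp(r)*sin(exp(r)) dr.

cos(1) - cos(3)

Let u = exp(r), so du = exp(r) dr. When r = 0, u = 1; when r = log(3), u = 3.
The integral becomes ∫ sin(u) du from 1 to 3, with antiderivative -cos(u).
Back in r: F(r) = -cos(exp(r)).
Then F(log(3)) - F(0) = (-cos(3)) - (-cos(1)) = cos(1) - cos(3).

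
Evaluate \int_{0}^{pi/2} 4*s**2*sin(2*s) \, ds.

-2 + pi**2/2

Integrate by parts twice (u = s^2, dv = 4*sin(2*s) ds).
An antiderivative is F(s) = -2*s**2*cos(2*s) + 2*s*sin(2*s) + cos(2*s).
Then F(pi/2) - F(0) = (-1 + pi**2/2) - (1) = -2 + pi**2/2.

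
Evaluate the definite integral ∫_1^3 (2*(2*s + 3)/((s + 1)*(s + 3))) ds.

Factor the denominator: s**2 + 4*s + 3 = (s + 3)(s + 1).
Partial fractions: 2*(2*s + 3)/((s + 1)*(s + 3)) = 3/(s + 3) + 1/(s + 1).
An antiderivative is F(s) = log(s + 1) + 3*log(s + 3).
Then F(3) - F(1) = (3*log(3) + 5*log(2)) - (7*log(2)) = log(27/4).

log(27/4)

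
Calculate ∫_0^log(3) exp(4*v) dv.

20

Let u = exp(v), so du = exp(v) dv. When v = 0, u = 1; when v = log(3), u = 3.
The integral becomes ∫ u**3 du from 1 to 3, with antiderivative u**4/4.
Back in v: F(v) = exp(4*v)/4.
Then F(log(3)) - F(0) = (81/4) - (1/4) = 20.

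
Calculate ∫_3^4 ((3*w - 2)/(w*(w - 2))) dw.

Factor the denominator: w**2 - 2*w = w(w - 2).
Partial fractions: (3*w - 2)/(w*(w - 2)) = 1/w + 2/(w - 2).
An antiderivative is F(w) = log(w) + 2*log(w - 2).
Then F(4) - F(3) = (log(16)) - (log(3)) = log(16/3).

log(16/3)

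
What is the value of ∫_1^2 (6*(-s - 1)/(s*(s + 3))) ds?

-4*log(5) + 6*log(2)

Factor the denominator: s**2 + 3*s = (s + 3)s.
Partial fractions: 6*(-s - 1)/(s*(s + 3)) = -4/(s + 3) - 2/s.
An antiderivative is F(s) = -2*log(s) - 4*log(s + 3).
Then F(2) - F(1) = (-4*log(5) - 2*log(2)) - (-8*log(2)) = -4*log(5) + 6*log(2).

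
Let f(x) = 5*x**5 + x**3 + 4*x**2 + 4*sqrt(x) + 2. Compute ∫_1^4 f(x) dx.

43019/12

By the power rule, an antiderivative is F(x) = 5*x**6/6 + x**4/4 + 8*x**(3/2)/3 + 4*x**3/3 + 2*x.
Then F(4) - F(1) = (3592) - (85/12) = 43019/12.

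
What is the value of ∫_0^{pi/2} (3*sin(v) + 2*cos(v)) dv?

5

An antiderivative is F(v) = 2*sin(v) - 3*cos(v).
Then F(pi/2) - F(0) = (2) - (-3) = 5.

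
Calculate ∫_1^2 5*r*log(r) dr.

Integrate by parts once (u = ln r, dv = 5*r dr).
An antiderivative is F(r) = 5*r**2*(2*log(r) - 1)/4.
Then F(2) - F(1) = (-5 + 10*log(2)) - (-5/4) = -15/4 + 10*log(2).

-15/4 + 10*log(2)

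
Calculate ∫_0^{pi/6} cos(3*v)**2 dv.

Use the identity cos^2(3*v) = (1 + cos(6*v))/2.
An antiderivative is F(v) = v/2 + sin(6*v)/12.
Then F(pi/6) - F(0) = (pi/12) - (0) = pi/12.

pi/12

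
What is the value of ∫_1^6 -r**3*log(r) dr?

Integrate by parts once (u = ln r, dv = -r**3 dr).
An antiderivative is F(r) = -r**4*(4*log(r) - 1)/16.
Then F(6) - F(1) = (-324*log(3) - 324*log(2) + 81) - (1/16) = -324*log(3) - 324*log(2) + 1295/16.

-324*log(3) - 324*log(2) + 1295/16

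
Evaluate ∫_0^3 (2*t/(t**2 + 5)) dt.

Let u = t**2 + 5, so du = 2*t dt. When t = 0, u = 5; when t = 3, u = 14.
The integral becomes ∫ 1/u du from 5 to 14, with antiderivative log(u).
Back in t: F(t) = log(t**2 + 5).
Then F(3) - F(0) = (log(14)) - (log(5)) = log(14/5).

log(14/5)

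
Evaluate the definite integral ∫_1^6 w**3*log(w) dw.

Integrate by parts once (u = ln w, dv = w**3 dw).
An antiderivative is F(w) = w**4*(4*log(w) - 1)/16.
Then F(6) - F(1) = (-81 + 324*log(2) + 324*log(3)) - (-1/16) = -1295/16 + 324*log(2) + 324*log(3).

-1295/16 + 324*log(2) + 324*log(3)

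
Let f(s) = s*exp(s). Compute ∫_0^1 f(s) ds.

1

Integrate by parts once (u = s, dv = exp(s) ds).
An antiderivative is F(s) = (s - 1)*exp(s).
Then F(1) - F(0) = (0) - (-1) = 1.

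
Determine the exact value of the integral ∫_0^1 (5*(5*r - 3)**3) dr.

Let u = 5*r - 3, so du = 5 dr. When r = 0, u = -3; when r = 1, u = 2.
The integral becomes ∫ u**3 du from -3 to 2, with antiderivative u**4/4.
Back in r: F(r) = (5*r - 3)**4/4.
Then F(1) - F(0) = (4) - (81/4) = -65/4.

-65/4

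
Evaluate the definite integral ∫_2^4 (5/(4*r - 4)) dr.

5*log(3)/4

An antiderivative is F(r) = 5*log(4*r - 4)/4.
Then F(4) - F(2) = (5*log(12)/4) - (5*log(2)/2) = 5*log(3)/4.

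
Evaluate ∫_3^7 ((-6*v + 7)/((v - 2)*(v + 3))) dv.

Factor the denominator: v**2 + v - 6 = (v + 3)(v - 2).
Partial fractions: (-6*v + 7)/((v - 2)*(v + 3)) = -5/(v + 3) - 1/(v - 2).
An antiderivative is F(v) = -log(v - 2) - 5*log(v + 3).
Then F(7) - F(3) = (-6*log(5) - 5*log(2)) - (-5*log(3) - 5*log(2)) = -6*log(5) + 5*log(3).

-6*log(5) + 5*log(3)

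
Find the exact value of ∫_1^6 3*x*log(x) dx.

Integrate by parts once (u = ln x, dv = 3*x dx).
An antiderivative is F(x) = 3*x**2*(2*log(x) - 1)/4.
Then F(6) - F(1) = (-27 + 54*log(2) + 54*log(3)) - (-3/4) = -105/4 + 54*log(2) + 54*log(3).

-105/4 + 54*log(2) + 54*log(3)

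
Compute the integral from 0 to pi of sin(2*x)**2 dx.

Use the identity sin^2(2*x) = (1 - cos(4*x))/2.
An antiderivative is F(x) = x/2 - sin(4*x)/8.
Then F(pi) - F(0) = (pi/2) - (0) = pi/2.

pi/2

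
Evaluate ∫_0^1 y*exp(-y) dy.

1 - 2*exp(-1)

Integrate by parts once (u = y, dv = exp(-y) dy).
An antiderivative is F(y) = (-y - 1)*exp(-y).
Then F(1) - F(0) = (-2*exp(-1)) - (-1) = 1 - 2*exp(-1).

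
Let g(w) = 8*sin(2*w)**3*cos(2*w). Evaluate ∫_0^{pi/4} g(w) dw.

1

Let u = sin(2*w), so du = 2*cos(2*w) dw. When w = 0, u = 0; when w = pi/4, u = 1.
The integral becomes 4·∫ u**3 du from 0 to 1, with antiderivative u**4.
Back in w: F(w) = sin(2*w)**4.
Then F(pi/4) - F(0) = (1) - (0) = 1.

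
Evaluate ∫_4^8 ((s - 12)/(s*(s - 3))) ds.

Factor the denominator: s**2 - 3*s = s(s - 3).
Partial fractions: (s - 12)/(s*(s - 3)) = 4/s - 3/(s - 3).
An antiderivative is F(s) = 4*log(s) - 3*log(s - 3).
Then F(8) - F(4) = (-3*log(5) + 12*log(2)) - (8*log(2)) = -3*log(5) + 4*log(2).

-3*log(5) + 4*log(2)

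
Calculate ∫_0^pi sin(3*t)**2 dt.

Use the identity sin^2(3*t) = (1 - cos(6*t))/2.
An antiderivative is F(t) = t/2 - sin(6*t)/12.
Then F(pi) - F(0) = (pi/2) - (0) = pi/2.

pi/2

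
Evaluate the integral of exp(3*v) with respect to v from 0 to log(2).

Let u = exp(v), so du = exp(v) dv. When v = 0, u = 1; when v = log(2), u = 2.
The integral becomes ∫ u**2 du from 1 to 2, with antiderivative u**3/3.
Back in v: F(v) = exp(3*v)/3.
Then F(log(2)) - F(0) = (8/3) - (1/3) = 7/3.

7/3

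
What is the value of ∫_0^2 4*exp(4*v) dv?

-1 + exp(8)

Let u = 4*v, so du = 4 dv. When v = 0, u = 0; when v = 2, u = 8.
The integral becomes ∫ exp(u) du from 0 to 8, with antiderivative exp(u).
Back in v: F(v) = exp(4*v).
Then F(2) - F(0) = (exp(8)) - (1) = -1 + exp(8).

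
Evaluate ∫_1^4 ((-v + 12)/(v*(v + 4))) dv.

-6*log(2) + 4*log(5)

Factor the denominator: v**2 + 4*v = (v + 4)v.
Partial fractions: (-v + 12)/(v*(v + 4)) = -4/(v + 4) + 3/v.
An antiderivative is F(v) = 3*log(v) - 4*log(v + 4).
Then F(4) - F(1) = (-log(64)) - (-4*log(5)) = -6*log(2) + 4*log(5).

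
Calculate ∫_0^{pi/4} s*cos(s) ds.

-1 + sqrt(2)*pi/8 + sqrt(2)/2

Integrate by parts once (u = s, dv = cos(s) ds).
An antiderivative is F(s) = s*sin(s) + cos(s).
Then F(pi/4) - F(0) = (sqrt(2)*(pi + 4)/8) - (1) = -1 + sqrt(2)*pi/8 + sqrt(2)/2.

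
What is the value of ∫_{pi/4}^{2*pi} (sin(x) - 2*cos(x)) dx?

An antiderivative is F(x) = -2*sin(x) - cos(x).
Then F(2*pi) - F(pi/4) = (-1) - (-3*sqrt(2)/2) = -1 + 3*sqrt(2)/2.

-1 + 3*sqrt(2)/2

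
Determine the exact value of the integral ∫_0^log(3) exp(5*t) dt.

242/5

Let u = exp(t), so du = exp(t) dt. When t = 0, u = 1; when t = log(3), u = 3.
The integral becomes ∫ u**4 du from 1 to 3, with antiderivative u**5/5.
Back in t: F(t) = exp(5*t)/5.
Then F(log(3)) - F(0) = (243/5) - (1/5) = 242/5.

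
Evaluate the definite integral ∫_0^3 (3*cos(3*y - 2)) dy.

sin(7) + sin(2)

Let u = 3*y - 2, so du = 3 dy. When y = 0, u = -2; when y = 3, u = 7.
The integral becomes ∫ cos(u) du from -2 to 7, with antiderivative sin(u).
Back in y: F(y) = sin(3*y - 2).
Then F(3) - F(0) = (sin(7)) - (-sin(2)) = sin(7) + sin(2).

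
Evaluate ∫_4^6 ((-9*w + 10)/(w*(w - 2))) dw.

Factor the denominator: w**2 - 2*w = w(w - 2).
Partial fractions: (-9*w + 10)/(w*(w - 2)) = -5/w - 4/(w - 2).
An antiderivative is F(w) = -5*log(w) - 4*log(w - 2).
Then F(6) - F(4) = (-13*log(2) - 5*log(3)) - (-14*log(2)) = -5*log(3) + log(2).

-5*log(3) + log(2)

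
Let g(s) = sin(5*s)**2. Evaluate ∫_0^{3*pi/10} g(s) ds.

Use the identity sin^2(5*s) = (1 - cos(10*s))/2.
An antiderivative is F(s) = s/2 - sin(10*s)/20.
Then F(3*pi/10) - F(0) = (3*pi/20) - (0) = 3*pi/20.

3*pi/20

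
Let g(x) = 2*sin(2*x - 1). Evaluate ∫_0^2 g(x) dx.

Let u = 2*x - 1, so du = 2 dx. When x = 0, u = -1; when x = 2, u = 3.
The integral becomes ∫ sin(u) du from -1 to 3, with antiderivative -cos(u).
Back in x: F(x) = -cos(2*x - 1).
Then F(2) - F(0) = (-cos(3)) - (-cos(1)) = cos(1) - cos(3).

cos(1) - cos(3)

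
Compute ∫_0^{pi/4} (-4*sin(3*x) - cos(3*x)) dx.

-4/3 - 5*sqrt(2)/6

An antiderivative is F(x) = -sin(3*x)/3 + 4*cos(3*x)/3.
Then F(pi/4) - F(0) = (-5*sqrt(2)/6) - (4/3) = -4/3 - 5*sqrt(2)/6.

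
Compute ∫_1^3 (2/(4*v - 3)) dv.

log(3)

An antiderivative is F(v) = log(4*v - 3)/2.
Then F(3) - F(1) = (log(3)) - (0) = log(3).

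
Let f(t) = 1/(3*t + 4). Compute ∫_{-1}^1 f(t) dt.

log(7)/3

An antiderivative is F(t) = log(3*t + 4)/3.
Then F(1) - F(-1) = (log(7)/3) - (0) = log(7)/3.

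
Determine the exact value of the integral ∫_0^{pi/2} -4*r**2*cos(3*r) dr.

-8/27 + pi**2/3

Integrate by parts twice (u = r^2, dv = -4*cos(3*r) dr).
An antiderivative is F(r) = -4*r**2*sin(3*r)/3 - 8*r*cos(3*r)/9 + 8*sin(3*r)/27.
Then F(pi/2) - F(0) = (-8/27 + pi**2/3) - (0) = -8/27 + pi**2/3.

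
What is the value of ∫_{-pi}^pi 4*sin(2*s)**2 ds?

Use the identity sin^2(2*s) = (1 - cos(4*s))/2.
An antiderivative is F(s) = 2*s - sin(4*s)/2.
Then F(pi) - F(-pi) = (2*pi) - (-2*pi) = 4*pi.

4*pi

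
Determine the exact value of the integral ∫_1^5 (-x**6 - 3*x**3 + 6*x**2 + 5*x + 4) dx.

-79132/7

By the power rule, an antiderivative is F(x) = -x**7/7 - 3*x**4/4 + 2*x**3 + 5*x**2/2 + 4*x.
Then F(5) - F(1) = (-316315/28) - (213/28) = -79132/7.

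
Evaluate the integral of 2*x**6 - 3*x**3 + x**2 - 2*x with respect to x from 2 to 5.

611691/28

By the power rule, an antiderivative is F(x) = 2*x**7/7 - 3*x**4/4 + x**3/3 - x**2.
Then F(5) - F(2) = (1837025/84) - (488/21) = 611691/28.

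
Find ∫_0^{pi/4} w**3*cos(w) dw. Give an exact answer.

-3*sqrt(2) - 3*sqrt(2)*pi/4 + sqrt(2)*pi**3/128 + 3*sqrt(2)*pi**2/32 + 6

Integrate by parts 3 times (u = w^3, dv = cos(w) dw).
An antiderivative is F(w) = w**3*sin(w) + 3*w**2*cos(w) - 6*w*sin(w) - 6*cos(w).
Then F(pi/4) - F(0) = (sqrt(2)*(-384 - 96*pi + pi**3 + 12*pi**2)/128) - (-6) = -3*sqrt(2) - 3*sqrt(2)*pi/4 + sqrt(2)*pi**3/128 + 3*sqrt(2)*pi**2/32 + 6.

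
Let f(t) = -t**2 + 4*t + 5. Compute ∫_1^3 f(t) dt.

52/3

By the power rule, an antiderivative is F(t) = -t**3/3 + 2*t**2 + 5*t.
Then F(3) - F(1) = (24) - (20/3) = 52/3.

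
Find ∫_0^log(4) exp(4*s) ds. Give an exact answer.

255/4

Let u = exp(s), so du = exp(s) ds. When s = 0, u = 1; when s = log(4), u = 4.
The integral becomes ∫ u**3 du from 1 to 4, with antiderivative u**4/4.
Back in s: F(s) = exp(4*s)/4.
Then F(log(4)) - F(0) = (64) - (1/4) = 255/4.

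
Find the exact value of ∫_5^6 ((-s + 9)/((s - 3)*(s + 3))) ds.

log(32/27)

Factor the denominator: s**2 - 9 = (s + 3)(s - 3).
Partial fractions: (-s + 9)/((s - 3)*(s + 3)) = -2/(s + 3) + 1/(s - 3).
An antiderivative is F(s) = log(s - 3) - 2*log(s + 3).
Then F(6) - F(5) = (-log(27)) - (-log(32)) = log(32/27).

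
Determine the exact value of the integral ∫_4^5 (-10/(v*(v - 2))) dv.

-5*log(3) - 5*log(2) + 5*log(5)

Factor the denominator: v**2 - 2*v = v(v - 2).
Partial fractions: -10/(v*(v - 2)) = 5/v - 5/(v - 2).
An antiderivative is F(v) = 5*log(v) - 5*log(v - 2).
Then F(5) - F(4) = (-5*log(3) + 5*log(5)) - (log(32)) = -5*log(3) - 5*log(2) + 5*log(5).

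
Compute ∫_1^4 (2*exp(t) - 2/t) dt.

-2*exp(1) - 2*log(4) + 2*exp(4)

An antiderivative is F(t) = 2*exp(t) - 2*log(t).
Then F(4) - F(1) = (-2*log(4) + 2*exp(4)) - (2*exp(1)) = -2*exp(1) - 2*log(4) + 2*exp(4).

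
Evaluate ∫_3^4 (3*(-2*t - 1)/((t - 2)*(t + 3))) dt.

-3*log(7) + 3*log(3)

Factor the denominator: t**2 + t - 6 = (t + 3)(t - 2).
Partial fractions: 3*(-2*t - 1)/((t - 2)*(t + 3)) = -3/(t + 3) - 3/(t - 2).
An antiderivative is F(t) = -3*log(t - 2) - 3*log(t + 3).
Then F(4) - F(3) = (-3*log(7) - 3*log(2)) - (-3*log(3) - 3*log(2)) = -3*log(7) + 3*log(3).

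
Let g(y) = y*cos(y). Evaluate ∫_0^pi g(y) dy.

Integrate by parts once (u = y, dv = cos(y) dy).
An antiderivative is F(y) = y*sin(y) + cos(y).
Then F(pi) - F(0) = (-1) - (1) = -2.

-2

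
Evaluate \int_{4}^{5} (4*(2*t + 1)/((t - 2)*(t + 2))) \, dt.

-8*log(2) + 2*log(3) + 3*log(7)

Factor the denominator: t**2 - 4 = (t + 2)(t - 2).
Partial fractions: 4*(2*t + 1)/((t - 2)*(t + 2)) = 3/(t + 2) + 5/(t - 2).
An antiderivative is F(t) = 5*log(t - 2) + 3*log(t + 2).
Then F(5) - F(4) = (5*log(3) + 3*log(7)) - (3*log(3) + 8*log(2)) = -8*log(2) + 2*log(3) + 3*log(7).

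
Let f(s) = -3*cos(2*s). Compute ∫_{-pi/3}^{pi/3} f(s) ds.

-3*sqrt(3)/2

An antiderivative is F(s) = -3*sin(2*s)/2.
Then F(pi/3) - F(-pi/3) = (-3*sqrt(3)/4) - (3*sqrt(3)/4) = -3*sqrt(3)/2.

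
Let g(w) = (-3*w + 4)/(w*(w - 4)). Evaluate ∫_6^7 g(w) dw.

log(8/21)

Factor the denominator: w**2 - 4*w = w(w - 4).
Partial fractions: (-3*w + 4)/(w*(w - 4)) = -1/w - 2/(w - 4).
An antiderivative is F(w) = -log(w) - 2*log(w - 4).
Then F(7) - F(6) = (-log(63)) - (-log(24)) = log(8/21).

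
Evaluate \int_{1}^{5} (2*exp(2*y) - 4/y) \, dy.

-exp(2) - 4*log(5) + exp(10)

An antiderivative is F(y) = exp(2*y) - 4*log(y).
Then F(5) - F(1) = (-4*log(5) + exp(10)) - (exp(2)) = -exp(2) - 4*log(5) + exp(10).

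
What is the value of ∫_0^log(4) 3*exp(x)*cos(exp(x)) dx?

Let u = exp(x), so du = exp(x) dx. When x = 0, u = 1; when x = log(4), u = 4.
The integral becomes 3·∫ cos(u) du from 1 to 4, with antiderivative 3*sin(u).
Back in x: F(x) = 3*sin(exp(x)).
Then F(log(4)) - F(0) = (3*sin(4)) - (3*sin(1)) = -3*sin(1) + 3*sin(4).

-3*sin(1) + 3*sin(4)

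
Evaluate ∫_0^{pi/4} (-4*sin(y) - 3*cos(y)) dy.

-4 + sqrt(2)/2

An antiderivative is F(y) = -3*sin(y) + 4*cos(y).
Then F(pi/4) - F(0) = (sqrt(2)/2) - (4) = -4 + sqrt(2)/2.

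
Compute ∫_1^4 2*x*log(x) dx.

-15/2 + 32*log(2)

Integrate by parts once (u = ln x, dv = 2*x dx).
An antiderivative is F(x) = x**2*(2*log(x) - 1)/2.
Then F(4) - F(1) = (-8 + 32*log(2)) - (-1/2) = -15/2 + 32*log(2).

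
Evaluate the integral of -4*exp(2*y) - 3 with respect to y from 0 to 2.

-2*exp(4) - 4

An antiderivative is F(y) = -2*exp(2*y) - 3*y.
Then F(2) - F(0) = (-2*exp(4) - 6) - (-2) = -2*exp(4) - 4.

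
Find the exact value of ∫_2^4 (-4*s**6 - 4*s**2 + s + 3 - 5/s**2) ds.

-785657/84

By the power rule, an antiderivative is F(s) = -4*s**7/7 - 4*s**3/3 + s**2/2 + 3*s + 5/s.
Then F(4) - F(2) = (-791815/84) - (-3079/42) = -785657/84.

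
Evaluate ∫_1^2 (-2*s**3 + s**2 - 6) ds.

By the power rule, an antiderivative is F(s) = -s**4/2 + s**3/3 - 6*s.
Then F(2) - F(1) = (-52/3) - (-37/6) = -67/6.

-67/6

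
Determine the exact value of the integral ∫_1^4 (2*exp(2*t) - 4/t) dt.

-exp(2) - 8*log(2) + exp(8)

An antiderivative is F(t) = exp(2*t) - 4*log(t).
Then F(4) - F(1) = (-8*log(2) + exp(8)) - (exp(2)) = -exp(2) - 8*log(2) + exp(8).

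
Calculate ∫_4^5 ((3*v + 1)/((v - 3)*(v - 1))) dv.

log(18)

Factor the denominator: v**2 - 4*v + 3 = (v - 1)(v - 3).
Partial fractions: (3*v + 1)/((v - 3)*(v - 1)) = -2/(v - 1) + 5/(v - 3).
An antiderivative is F(v) = 5*log(v - 3) - 2*log(v - 1).
Then F(5) - F(4) = (log(2)) - (-log(9)) = log(18).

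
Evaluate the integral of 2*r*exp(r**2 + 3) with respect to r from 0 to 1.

-exp(3) + exp(4)

Let u = r**2 + 3, so du = 2*r dr. When r = 0, u = 3; when r = 1, u = 4.
The integral becomes ∫ exp(u) du from 3 to 4, with antiderivative exp(u).
Back in r: F(r) = exp(r**2 + 3).
Then F(1) - F(0) = (exp(4)) - (exp(3)) = -exp(3) + exp(4).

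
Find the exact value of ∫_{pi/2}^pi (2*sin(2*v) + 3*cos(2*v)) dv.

An antiderivative is F(v) = 3*sin(2*v)/2 - cos(2*v).
Then F(pi) - F(pi/2) = (-1) - (1) = -2.

-2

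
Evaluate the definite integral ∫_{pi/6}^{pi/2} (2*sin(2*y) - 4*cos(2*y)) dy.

3/2 + sqrt(3)

An antiderivative is F(y) = -2*sin(2*y) - cos(2*y).
Then F(pi/2) - F(pi/6) = (1) - (-sqrt(3) - 1/2) = 3/2 + sqrt(3).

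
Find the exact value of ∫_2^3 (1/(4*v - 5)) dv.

-log(3)/4 + log(7)/4

An antiderivative is F(v) = log(4*v - 5)/4.
Then F(3) - F(2) = (log(7)/4) - (log(3)/4) = -log(3)/4 + log(7)/4.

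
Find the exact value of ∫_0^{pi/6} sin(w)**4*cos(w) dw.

Let u = sin(w), so du = cos(w) dw. When w = 0, u = 0; when w = pi/6, u = 1/2.
The integral becomes ∫ u**4 du from 0 to 1/2, with antiderivative u**5/5.
Back in w: F(w) = sin(w)**5/5.
Then F(pi/6) - F(0) = (1/160) - (0) = 1/160.

1/160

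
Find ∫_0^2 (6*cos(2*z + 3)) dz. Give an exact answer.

Let u = 2*z + 3, so du = 2 dz. When z = 0, u = 3; when z = 2, u = 7.
The integral becomes 3·∫ cos(u) du from 3 to 7, with antiderivative 3*sin(u).
Back in z: F(z) = 3*sin(2*z + 3).
Then F(2) - F(0) = (3*sin(7)) - (3*sin(3)) = -3*sin(3) + 3*sin(7).

-3*sin(3) + 3*sin(7)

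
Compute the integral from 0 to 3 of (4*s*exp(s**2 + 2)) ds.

-2*(1 - exp(9))*exp(2)

Let u = s**2 + 2, so du = 2*s ds. When s = 0, u = 2; when s = 3, u = 11.
The integral becomes 2·∫ exp(u) du from 2 to 11, with antiderivative 2*exp(u).
Back in s: F(s) = 2*exp(s**2 + 2).
Then F(3) - F(0) = (2*exp(11)) - (2*exp(2)) = -2*(1 - exp(9))*exp(2).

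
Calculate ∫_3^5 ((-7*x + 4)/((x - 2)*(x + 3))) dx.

-10*log(2) + 3*log(3)

Factor the denominator: x**2 + x - 6 = (x + 3)(x - 2).
Partial fractions: (-7*x + 4)/((x - 2)*(x + 3)) = -5/(x + 3) - 2/(x - 2).
An antiderivative is F(x) = -2*log(x - 2) - 5*log(x + 3).
Then F(5) - F(3) = (-15*log(2) - 2*log(3)) - (-5*log(3) - 5*log(2)) = -10*log(2) + 3*log(3).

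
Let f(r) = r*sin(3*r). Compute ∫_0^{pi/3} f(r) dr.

Integrate by parts once (u = r, dv = sin(3*r) dr).
An antiderivative is F(r) = -r*cos(3*r)/3 + sin(3*r)/9.
Then F(pi/3) - F(0) = (pi/9) - (0) = pi/9.

pi/9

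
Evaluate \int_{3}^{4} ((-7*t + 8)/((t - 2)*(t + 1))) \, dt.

Factor the denominator: t**2 - t - 2 = (t + 1)(t - 2).
Partial fractions: (-7*t + 8)/((t - 2)*(t + 1)) = -5/(t + 1) - 2/(t - 2).
An antiderivative is F(t) = -2*log(t - 2) - 5*log(t + 1).
Then F(4) - F(3) = (-5*log(5) - 2*log(2)) - (-10*log(2)) = -5*log(5) + 8*log(2).

-5*log(5) + 8*log(2)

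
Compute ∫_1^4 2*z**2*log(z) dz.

Integrate by parts once (u = ln z, dv = 2*z**2 dz).
An antiderivative is F(z) = 2*z**3*(3*log(z) - 1)/9.
Then F(4) - F(1) = (-128/9 + 256*log(2)/3) - (-2/9) = -14 + 256*log(2)/3.

-14 + 256*log(2)/3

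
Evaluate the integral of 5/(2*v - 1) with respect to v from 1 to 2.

5*log(3)/2

An antiderivative is F(v) = 5*log(2*v - 1)/2.
Then F(2) - F(1) = (5*log(3)/2) - (0) = 5*log(3)/2.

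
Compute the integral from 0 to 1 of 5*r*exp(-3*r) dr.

Integrate by parts once (u = r, dv = 5*exp(-3*r) dr).
An antiderivative is F(r) = (-15*r - 5)*exp(-3*r)/9.
Then F(1) - F(0) = (-20*exp(-3)/9) - (-5/9) = 5/9 - 20*exp(-3)/9.

5/9 - 20*exp(-3)/9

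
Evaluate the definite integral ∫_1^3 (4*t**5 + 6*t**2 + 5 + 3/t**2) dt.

1648/3

By the power rule, an antiderivative is F(t) = 2*t**6/3 + 2*t**3 + 5*t - 3/t.
Then F(3) - F(1) = (554) - (14/3) = 1648/3.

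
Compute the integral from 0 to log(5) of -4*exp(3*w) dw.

An antiderivative is F(w) = -4*exp(3*w)/3.
Then F(log(5)) - F(0) = (-500/3) - (-4/3) = -496/3.

-496/3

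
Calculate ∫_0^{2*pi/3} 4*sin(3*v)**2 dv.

4*pi/3

Use the identity sin^2(3*v) = (1 - cos(6*v))/2.
An antiderivative is F(v) = 2*v - sin(6*v)/3.
Then F(2*pi/3) - F(0) = (4*pi/3) - (0) = 4*pi/3.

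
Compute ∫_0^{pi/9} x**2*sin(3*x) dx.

-1/27 - pi**2/486 + sqrt(3)*pi/81

Integrate by parts twice (u = x^2, dv = sin(3*x) dx).
An antiderivative is F(x) = -x**2*cos(3*x)/3 + 2*x*sin(3*x)/9 + 2*cos(3*x)/27.
Then F(pi/9) - F(0) = (-pi**2/486 + 1/27 + sqrt(3)*pi/81) - (2/27) = -1/27 - pi**2/486 + sqrt(3)*pi/81.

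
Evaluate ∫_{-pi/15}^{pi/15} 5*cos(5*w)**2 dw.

sqrt(3)/4 + pi/3

Use the identity cos^2(5*w) = (1 + cos(10*w))/2.
An antiderivative is F(w) = 5*w/2 + sin(10*w)/4.
Then F(pi/15) - F(-pi/15) = (sqrt(3)/8 + pi/6) - (-pi/6 - sqrt(3)/8) = sqrt(3)/4 + pi/3.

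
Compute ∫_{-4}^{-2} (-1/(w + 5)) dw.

-log(3)

An antiderivative is F(w) = -log(w + 5).
Then F(-2) - F(-4) = (-log(3)) - (0) = -log(3).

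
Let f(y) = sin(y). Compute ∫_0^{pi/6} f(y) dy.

An antiderivative is F(y) = -cos(y).
Then F(pi/6) - F(0) = (-sqrt(3)/2) - (-1) = 1 - sqrt(3)/2.

1 - sqrt(3)/2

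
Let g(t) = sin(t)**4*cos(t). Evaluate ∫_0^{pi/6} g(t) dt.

1/160

Let u = sin(t), so du = cos(t) dt. When t = 0, u = 0; when t = pi/6, u = 1/2.
The integral becomes ∫ u**4 du from 0 to 1/2, with antiderivative u**5/5.
Back in t: F(t) = sin(t)**5/5.
Then F(pi/6) - F(0) = (1/160) - (0) = 1/160.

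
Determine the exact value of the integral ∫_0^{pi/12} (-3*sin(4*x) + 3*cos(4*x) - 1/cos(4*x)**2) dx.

-3/8 + sqrt(3)/8

An antiderivative is F(x) = 3*sin(4*x)/4 + 3*cos(4*x)/4 - tan(4*x)/4.
Then F(pi/12) - F(0) = (sqrt(3)/8 + 3/8) - (3/4) = -3/8 + sqrt(3)/8.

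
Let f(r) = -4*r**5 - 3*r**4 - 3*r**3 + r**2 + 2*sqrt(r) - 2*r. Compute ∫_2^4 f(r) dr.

-51688/15 - 8*sqrt(2)/3

By the power rule, an antiderivative is F(r) = -2*r**6/3 - 3*r**5/5 - 3*r**4/4 + 4*r**(3/2)/3 + r**3/3 - r**2.
Then F(4) - F(2) = (-52816/15) - (-376/5 + 8*sqrt(2)/3) = -51688/15 - 8*sqrt(2)/3.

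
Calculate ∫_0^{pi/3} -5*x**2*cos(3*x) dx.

Integrate by parts twice (u = x^2, dv = -5*cos(3*x) dx).
An antiderivative is F(x) = -5*x**2*sin(3*x)/3 - 10*x*cos(3*x)/9 + 10*sin(3*x)/27.
Then F(pi/3) - F(0) = (10*pi/27) - (0) = 10*pi/27.

10*pi/27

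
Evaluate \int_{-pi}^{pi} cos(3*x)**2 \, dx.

Use the identity cos^2(3*x) = (1 + cos(6*x))/2.
An antiderivative is F(x) = x/2 + sin(6*x)/12.
Then F(pi) - F(-pi) = (pi/2) - (-pi/2) = pi.

pi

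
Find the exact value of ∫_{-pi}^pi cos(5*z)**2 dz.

pi

Use the identity cos^2(5*z) = (1 + cos(10*z))/2.
An antiderivative is F(z) = z/2 + sin(10*z)/20.
Then F(pi) - F(-pi) = (pi/2) - (-pi/2) = pi.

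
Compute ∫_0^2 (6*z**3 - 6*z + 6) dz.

24

By the power rule, an antiderivative is F(z) = 3*z**4/2 - 3*z**2 + 6*z.
Then F(2) - F(0) = (24) - (0) = 24.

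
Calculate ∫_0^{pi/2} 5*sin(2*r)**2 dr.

5*pi/4

Use the identity sin^2(2*r) = (1 - cos(4*r))/2.
An antiderivative is F(r) = 5*r/2 - 5*sin(4*r)/8.
Then F(pi/2) - F(0) = (5*pi/4) - (0) = 5*pi/4.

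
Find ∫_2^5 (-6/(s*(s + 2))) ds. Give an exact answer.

-3*log(5) - 3*log(2) + 3*log(7)

Factor the denominator: s**2 + 2*s = (s + 2)s.
Partial fractions: -6/(s*(s + 2)) = 3/(s + 2) - 3/s.
An antiderivative is F(s) = -3*log(s) + 3*log(s + 2).
Then F(5) - F(2) = (-3*log(5) + 3*log(7)) - (log(8)) = -3*log(5) - 3*log(2) + 3*log(7).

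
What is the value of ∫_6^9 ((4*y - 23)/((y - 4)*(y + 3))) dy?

Factor the denominator: y**2 - y - 12 = (y + 3)(y - 4).
Partial fractions: (4*y - 23)/((y - 4)*(y + 3)) = 5/(y + 3) - 1/(y - 4).
An antiderivative is F(y) = -log(y - 4) + 5*log(y + 3).
Then F(9) - F(6) = (-log(5) + 5*log(3) + 10*log(2)) - (-log(2) + 10*log(3)) = -5*log(3) - log(5) + 11*log(2).

-5*log(3) - log(5) + 11*log(2)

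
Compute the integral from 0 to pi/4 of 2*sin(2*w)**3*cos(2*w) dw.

Let u = sin(2*w), so du = 2*cos(2*w) dw. When w = 0, u = 0; when w = pi/4, u = 1.
The integral becomes ∫ u**3 du from 0 to 1, with antiderivative u**4/4.
Back in w: F(w) = sin(2*w)**4/4.
Then F(pi/4) - F(0) = (1/4) - (0) = 1/4.

1/4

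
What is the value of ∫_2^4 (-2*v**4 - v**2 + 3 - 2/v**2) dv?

-12299/30

By the power rule, an antiderivative is F(v) = -2*v**5/5 - v**3/3 + 3*v + 2/v.
Then F(4) - F(2) = (-12553/30) - (-127/15) = -12299/30.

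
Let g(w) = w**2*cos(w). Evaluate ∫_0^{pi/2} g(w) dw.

Integrate by parts twice (u = w^2, dv = cos(w) dw).
An antiderivative is F(w) = w**2*sin(w) + 2*w*cos(w) - 2*sin(w).
Then F(pi/2) - F(0) = (-2 + pi**2/4) - (0) = -2 + pi**2/4.

-2 + pi**2/4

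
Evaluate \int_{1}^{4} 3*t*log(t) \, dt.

-45/4 + 48*log(2)

Integrate by parts once (u = ln t, dv = 3*t dt).
An antiderivative is F(t) = 3*t**2*(2*log(t) - 1)/4.
Then F(4) - F(1) = (-12 + 48*log(2)) - (-3/4) = -45/4 + 48*log(2).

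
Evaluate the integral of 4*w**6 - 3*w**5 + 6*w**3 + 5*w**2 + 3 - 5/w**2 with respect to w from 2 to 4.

By the power rule, an antiderivative is F(w) = 4*w**7/7 - w**6/2 + 3*w**4/2 + 5*w**3/3 + 3*w + 5/w.
Then F(4) - F(2) = (656729/84) - (3653/42) = 649423/84.

649423/84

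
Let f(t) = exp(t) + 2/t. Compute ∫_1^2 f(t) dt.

An antiderivative is F(t) = exp(t) + 2*log(t).
Then F(2) - F(1) = (log(4) + exp(2)) - (exp(1)) = -exp(1) + log(4) + exp(2).

-exp(1) + log(4) + exp(2)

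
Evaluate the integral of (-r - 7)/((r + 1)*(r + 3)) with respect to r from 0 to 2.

Factor the denominator: r**2 + 4*r + 3 = (r + 3)(r + 1).
Partial fractions: (-r - 7)/((r + 1)*(r + 3)) = 2/(r + 3) - 3/(r + 1).
An antiderivative is F(r) = -3*log(r + 1) + 2*log(r + 3).
Then F(2) - F(0) = (log(25/27)) - (log(9)) = -5*log(3) + 2*log(5).

-5*log(3) + 2*log(5)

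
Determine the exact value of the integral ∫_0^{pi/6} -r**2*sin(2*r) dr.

-sqrt(3)*pi/24 + pi**2/144 + 1/8

Integrate by parts twice (u = r^2, dv = -sin(2*r) dr).
An antiderivative is F(r) = r**2*cos(2*r)/2 - r*sin(2*r)/2 - cos(2*r)/4.
Then F(pi/6) - F(0) = (-sqrt(3)*pi/24 - 1/8 + pi**2/144) - (-1/4) = -sqrt(3)*pi/24 + pi**2/144 + 1/8.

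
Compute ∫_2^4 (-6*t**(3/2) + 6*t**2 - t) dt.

By the power rule, an antiderivative is F(t) = -12*t**(5/2)/5 + 2*t**3 - t**2/2.
Then F(4) - F(2) = (216/5) - (14 - 48*sqrt(2)/5) = 48*sqrt(2)/5 + 146/5.

48*sqrt(2)/5 + 146/5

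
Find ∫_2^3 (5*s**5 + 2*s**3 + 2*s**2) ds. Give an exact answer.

1798/3

By the power rule, an antiderivative is F(s) = 5*s**6/6 + s**4/2 + 2*s**3/3.
Then F(3) - F(2) = (666) - (200/3) = 1798/3.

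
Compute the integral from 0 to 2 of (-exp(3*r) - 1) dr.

-exp(6)/3 - 5/3

An antiderivative is F(r) = -exp(3*r)/3 - r.
Then F(2) - F(0) = (-exp(6)/3 - 2) - (-1/3) = -exp(6)/3 - 5/3.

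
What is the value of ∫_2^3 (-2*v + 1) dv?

-4

By the power rule, an antiderivative is F(v) = -v**2 + v.
Then F(3) - F(2) = (-6) - (-2) = -4.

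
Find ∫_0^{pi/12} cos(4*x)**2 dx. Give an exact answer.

Use the identity cos^2(4*x) = (1 + cos(8*x))/2.
An antiderivative is F(x) = x/2 + sin(8*x)/16.
Then F(pi/12) - F(0) = (sqrt(3)/32 + pi/24) - (0) = sqrt(3)/32 + pi/24.

sqrt(3)/32 + pi/24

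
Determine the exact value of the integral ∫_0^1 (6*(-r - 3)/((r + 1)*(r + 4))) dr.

Factor the denominator: r**2 + 5*r + 4 = (r + 4)(r + 1).
Partial fractions: 6*(-r - 3)/((r + 1)*(r + 4)) = -2/(r + 4) - 4/(r + 1).
An antiderivative is F(r) = -4*log(r + 1) - 2*log(r + 4).
Then F(1) - F(0) = (-2*log(5) - 4*log(2)) - (-log(16)) = -log(25).

-log(25)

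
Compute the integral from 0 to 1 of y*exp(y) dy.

Integrate by parts once (u = y, dv = exp(y) dy).
An antiderivative is F(y) = (y - 1)*exp(y).
Then F(1) - F(0) = (0) - (-1) = 1.

1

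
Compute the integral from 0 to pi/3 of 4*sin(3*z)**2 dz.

Use the identity sin^2(3*z) = (1 - cos(6*z))/2.
An antiderivative is F(z) = 2*z - sin(6*z)/3.
Then F(pi/3) - F(0) = (2*pi/3) - (0) = 2*pi/3.

2*pi/3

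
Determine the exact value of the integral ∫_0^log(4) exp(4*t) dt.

Let u = exp(t), so du = exp(t) dt. When t = 0, u = 1; when t = log(4), u = 4.
The integral becomes ∫ u**3 du from 1 to 4, with antiderivative u**4/4.
Back in t: F(t) = exp(4*t)/4.
Then F(log(4)) - F(0) = (64) - (1/4) = 255/4.

255/4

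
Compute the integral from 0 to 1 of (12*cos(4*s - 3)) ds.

Let u = 4*s - 3, so du = 4 ds. When s = 0, u = -3; when s = 1, u = 1.
The integral becomes 3·∫ cos(u) du from -3 to 1, with antiderivative 3*sin(u).
Back in s: F(s) = 3*sin(4*s - 3).
Then F(1) - F(0) = (3*sin(1)) - (-3*sin(3)) = 3*sin(3) + 3*sin(1).

3*sin(3) + 3*sin(1)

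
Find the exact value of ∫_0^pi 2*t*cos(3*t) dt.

-4/9

Integrate by parts once (u = t, dv = 2*cos(3*t) dt).
An antiderivative is F(t) = 2*t*sin(3*t)/3 + 2*cos(3*t)/9.
Then F(pi) - F(0) = (-2/9) - (2/9) = -4/9.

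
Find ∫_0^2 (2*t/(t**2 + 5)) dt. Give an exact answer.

Let u = t**2 + 5, so du = 2*t dt. When t = 0, u = 5; when t = 2, u = 9.
The integral becomes ∫ 1/u du from 5 to 9, with antiderivative log(u).
Back in t: F(t) = log(t**2 + 5).
Then F(2) - F(0) = (log(9)) - (log(5)) = log(9/5).

log(9/5)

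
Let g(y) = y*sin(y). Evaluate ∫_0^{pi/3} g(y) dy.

-pi/6 + sqrt(3)/2

Integrate by parts once (u = y, dv = sin(y) dy).
An antiderivative is F(y) = -y*cos(y) + sin(y).
Then F(pi/3) - F(0) = (-pi/6 + sqrt(3)/2) - (0) = -pi/6 + sqrt(3)/2.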